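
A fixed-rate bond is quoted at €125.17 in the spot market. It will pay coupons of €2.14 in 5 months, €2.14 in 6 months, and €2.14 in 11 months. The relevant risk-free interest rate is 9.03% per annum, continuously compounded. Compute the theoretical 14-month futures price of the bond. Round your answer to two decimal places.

€132.32

PV(coupons) I = 2.14·e^(−0.0903·5/12) + 2.14·e^(−0.0903·6/12) + 2.14·e^(−0.0903·11/12)
I = 2.0610 + 2.0455 + 1.9700 = 6.0765
F = (S − I)·e^(rT) = (125.17 − 6.0765) · e^(0.0903·14/12)
= 119.0935 · e^0.105350 = 119.0935 × 1.111099 = €132.32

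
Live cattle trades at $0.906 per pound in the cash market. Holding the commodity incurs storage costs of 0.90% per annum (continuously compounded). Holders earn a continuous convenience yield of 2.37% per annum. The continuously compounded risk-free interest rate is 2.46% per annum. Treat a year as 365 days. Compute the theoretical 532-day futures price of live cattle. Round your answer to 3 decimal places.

Net carry = r + u − y = 0.0246 + 0.0090 − 0.0237 = 0.0099
F = S·e^((r+u−y)T) = 0.906 · e^(0.0099 × 532/365) = 0.906 · e^0.014430
= 0.906 × 1.014535 = $0.919 per pound

$0.919 per pound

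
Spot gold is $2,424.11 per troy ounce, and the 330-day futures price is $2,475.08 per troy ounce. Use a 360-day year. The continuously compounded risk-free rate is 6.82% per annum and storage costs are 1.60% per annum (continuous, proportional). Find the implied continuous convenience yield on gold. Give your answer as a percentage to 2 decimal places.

F = S·e^((r+u−y)T) ⇒ (r+u−y) = ln(F/S)/T
ln(2475.08/2424.11) = 0.020808; /T ⇒ 0.022700
y = r + u − ln(F/S)/T = 0.0682 + 0.0160 − 0.022700 = 0.061500
y = 6.15%

6.15%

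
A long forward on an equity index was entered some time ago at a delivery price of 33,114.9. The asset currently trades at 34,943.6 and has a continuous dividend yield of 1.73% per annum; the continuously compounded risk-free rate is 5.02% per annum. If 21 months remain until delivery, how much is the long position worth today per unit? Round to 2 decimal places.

3571.66

Current fair forward for the remaining 21 months: F = S·e^((r − q)·T), (r − q) = 0.0502 − 0.0173 = 0.0329
F = 34943.6 · e^(0.0329 × 21/12) = 34943.6 × 1.05926471 = 37014.5223
Value of long forward = (F − K)·e^(−rT) = (37014.5223 − 33114.9) · e^(−0.0502·21/12)
= 3899.6223 × 0.91589825 = 3571.66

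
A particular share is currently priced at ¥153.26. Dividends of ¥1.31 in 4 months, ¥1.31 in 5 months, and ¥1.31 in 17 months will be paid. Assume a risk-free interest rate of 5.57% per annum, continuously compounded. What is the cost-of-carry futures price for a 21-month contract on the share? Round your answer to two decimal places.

PV(dividends) I = 1.31·e^(−0.0557·4/12) + 1.31·e^(−0.0557·5/12) + 1.31·e^(−0.0557·17/12)
I = 1.2859 + 1.2799 + 1.2106 = 3.7764
F = (S − I)·e^(rT) = (153.26 − 3.7764) · e^(0.0557·21/12)
= 149.4836 · e^0.097475 = 149.4836 × 1.102384 = ¥164.79

¥164.79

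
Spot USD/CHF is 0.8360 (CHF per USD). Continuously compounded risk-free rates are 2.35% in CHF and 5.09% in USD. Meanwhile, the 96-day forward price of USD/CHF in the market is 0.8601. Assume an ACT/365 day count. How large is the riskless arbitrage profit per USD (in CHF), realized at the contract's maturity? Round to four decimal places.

0.0301 per USD (in CHF)

Fair forward: F* = S·e^(carry·T), with carry = (r_CHF − r_USD) = 0.0235 − 0.0509 = -0.0274
F* = 0.8360 · e^(-0.0274 × 96/365) = 0.8360 · e^-0.007207 = 0.8360 × 0.992819 = 0.8300
Market 0.8601 > fair 0.8300: forward overpriced → cash-and-carry (buy spot, short the forward).
At maturity, profit = |F_mkt − F*| = |0.8601 − 0.8300| = 0.0301 per USD (in CHF)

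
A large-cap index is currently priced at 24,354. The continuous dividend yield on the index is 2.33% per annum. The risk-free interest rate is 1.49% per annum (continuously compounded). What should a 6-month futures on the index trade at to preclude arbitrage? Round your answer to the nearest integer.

F = S·e^((r − q)T) = 24354 · e^((0.0149 − 0.0233) × 6/12)
= 24354 · e^-0.004200 = 24354 × 0.995809
F = 24,252

24,252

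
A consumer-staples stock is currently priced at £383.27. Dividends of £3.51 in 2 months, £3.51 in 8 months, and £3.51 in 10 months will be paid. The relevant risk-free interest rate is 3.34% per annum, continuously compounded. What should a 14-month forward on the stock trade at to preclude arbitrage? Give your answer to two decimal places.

PV(dividends) I = 3.51·e^(−0.0334·2/12) + 3.51·e^(−0.0334·8/12) + 3.51·e^(−0.0334·10/12)
I = 3.4905 + 3.4327 + 3.4137 = 10.3369
F = (S − I)·e^(rT) = (383.27 − 10.3369) · e^(0.0334·14/12)
= 372.9331 · e^0.038967 = 372.9331 × 1.039736 = £387.75

£387.75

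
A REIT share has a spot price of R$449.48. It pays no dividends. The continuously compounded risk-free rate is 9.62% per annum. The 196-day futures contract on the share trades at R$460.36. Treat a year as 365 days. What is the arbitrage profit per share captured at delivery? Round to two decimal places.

Fair futures: F* = S·e^(carry·T), with carry = r = 0.0962
F* = 449.48 · e^(0.0962 × 196/365) = 449.48 · e^0.051658 = 449.48 × 1.053016 = R$473.3096
Market R$460.36 < fair R$473.3096: forward underpriced → reverse cash-and-carry (short spot, go long the forward).
At maturity, profit = |F_mkt − F*| = |460.36 − 473.3096| = R$12.95 per share

R$12.95 per share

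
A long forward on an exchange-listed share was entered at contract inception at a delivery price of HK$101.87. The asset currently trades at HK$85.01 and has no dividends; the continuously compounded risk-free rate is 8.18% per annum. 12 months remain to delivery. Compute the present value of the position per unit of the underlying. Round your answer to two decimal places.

-HK$8.86

Current fair forward for the remaining 12 months: F = S·e^(r·T), r = 0.0818
F = 85.01 · e^(0.0818 × 12/12) = 85.01 × 1.085239 = 92.2562
Value of long forward = (F − K)·e^(−rT) = (92.2562 − 101.87) · e^(−0.0818·12/12)
= -9.6138 × 0.921456 = -8.86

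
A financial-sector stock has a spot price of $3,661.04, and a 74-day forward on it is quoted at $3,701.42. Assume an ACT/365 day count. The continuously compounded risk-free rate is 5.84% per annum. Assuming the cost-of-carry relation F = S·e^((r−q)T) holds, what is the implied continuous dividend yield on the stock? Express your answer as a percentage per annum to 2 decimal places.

From F = S·e^((r−q)T): (r − q) = ln(F/S)/T
ln(3701.42/3661.04) = ln(1.011030) = 0.010970
(r − q) = 0.010970 / (74/365) = 0.054109
q = r − ln(F/S)/T = 0.0584 − 0.054109 = 0.004291
q = 0.43%

0.43%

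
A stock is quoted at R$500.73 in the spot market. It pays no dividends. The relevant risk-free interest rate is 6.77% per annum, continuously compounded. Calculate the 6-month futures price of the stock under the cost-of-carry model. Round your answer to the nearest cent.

R$517.97

F = S·e^(rT) = 500.73 · e^(0.0677 × 6/12)
= 500.73 · e^0.033850 = 500.73 × 1.034429
F = R$517.97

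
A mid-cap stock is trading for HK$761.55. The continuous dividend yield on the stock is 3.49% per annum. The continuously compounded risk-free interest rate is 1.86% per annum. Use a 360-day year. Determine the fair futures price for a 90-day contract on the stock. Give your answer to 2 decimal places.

F = S·e^((r − q)T) = 761.55 · e^((0.0186 − 0.0349) × 90/360)
= 761.55 · e^-0.004075 = 761.55 × 0.995933
F = HK$758.45

HK$758.45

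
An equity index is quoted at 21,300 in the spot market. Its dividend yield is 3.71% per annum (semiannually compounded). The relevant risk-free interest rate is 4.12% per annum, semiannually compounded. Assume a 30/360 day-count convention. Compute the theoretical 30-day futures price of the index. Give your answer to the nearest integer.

21,307

F = S · (1+r/2)^(2T) / (1+q/2)^(2T)
= 21300 × 1.003404 / 1.003068 = 21300 × 1.000335
F = 21,307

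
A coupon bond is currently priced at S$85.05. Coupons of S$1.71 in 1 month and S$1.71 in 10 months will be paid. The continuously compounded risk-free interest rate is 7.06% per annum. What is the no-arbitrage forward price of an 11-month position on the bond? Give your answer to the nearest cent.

PV(coupons) I = 1.71·e^(−0.0706·1/12) + 1.71·e^(−0.0706·10/12)
I = 1.7000 + 1.6123 = 3.3123
F = (S − I)·e^(rT) = (85.05 − 3.3123) · e^(0.0706·11/12)
= 81.7377 · e^0.064717 = 81.7377 × 1.066857 = S$87.20

S$87.20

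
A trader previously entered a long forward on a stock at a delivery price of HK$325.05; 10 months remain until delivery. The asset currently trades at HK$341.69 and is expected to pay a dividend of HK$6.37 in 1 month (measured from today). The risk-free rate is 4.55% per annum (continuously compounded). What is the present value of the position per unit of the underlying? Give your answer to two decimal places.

PV(remaining dividends) I = 6.37·e^(−0.0455·1/12) = 6.3459
Current forward F = (S − I)·e^(rT) = (341.69 − 6.3459)·e^(0.0455·10/12) = 335.3441 × 1.038645 = 348.3035
Value (long) = (F − K)·e^(−rT) = (348.3035 − 325.05) × 0.962793 = 22.3883
Value = HK$22.39

HK$22.39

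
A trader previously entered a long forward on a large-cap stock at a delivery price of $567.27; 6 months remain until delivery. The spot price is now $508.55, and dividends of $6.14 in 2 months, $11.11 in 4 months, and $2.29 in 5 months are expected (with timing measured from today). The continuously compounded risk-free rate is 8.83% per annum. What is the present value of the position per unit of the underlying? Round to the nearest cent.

PV(remaining dividends) I = 6.14·e^(−0.0883·2/12) + 11.11·e^(−0.0883·4/12) + 2.29·e^(−0.0883·5/12) = 19.0453
Current forward F = (S − I)·e^(rT) = (508.55 − 19.0453)·e^(0.0883·6/12) = 489.5047 × 1.045139 = 511.6005
Value (long) = (F − K)·e^(−rT) = (511.6005 − 567.27) × 0.956810 = -53.2651
Value = -$53.27

-$53.27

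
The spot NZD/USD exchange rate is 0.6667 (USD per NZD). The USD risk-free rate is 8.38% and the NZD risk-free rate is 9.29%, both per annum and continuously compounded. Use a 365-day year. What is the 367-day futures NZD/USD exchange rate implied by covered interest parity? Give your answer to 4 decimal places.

F = S·e^((r_USD − r_NZD)T) = 0.6667 · e^((0.0838 − 0.0929) × 367/365)
= 0.6667 · e^-0.009150 = 0.6667 × 0.990892
F = 0.6606 USD per NZD

0.6606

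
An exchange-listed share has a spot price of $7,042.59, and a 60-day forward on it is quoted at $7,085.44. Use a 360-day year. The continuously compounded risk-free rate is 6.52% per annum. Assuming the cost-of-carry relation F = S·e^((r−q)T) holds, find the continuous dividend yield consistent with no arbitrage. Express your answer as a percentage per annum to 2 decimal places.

2.88%

From F = S·e^((r−q)T): (r − q) = ln(F/S)/T
ln(7085.44/7042.59) = ln(1.006084) = 0.006066
(r − q) = 0.006066 / (60/360) = 0.036396
q = r − ln(F/S)/T = 0.0652 − 0.036396 = 0.028804
q = 2.88%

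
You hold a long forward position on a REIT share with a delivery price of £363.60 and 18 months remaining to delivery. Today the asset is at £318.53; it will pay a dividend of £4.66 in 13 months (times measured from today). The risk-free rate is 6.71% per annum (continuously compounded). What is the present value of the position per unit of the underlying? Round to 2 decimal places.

-£14.59

PV(remaining dividends) I = 4.66·e^(−0.0671·13/12) = 4.3333
Current forward F = (S − I)·e^(rT) = (318.53 − 4.3333)·e^(0.0671·18/12) = 314.1967 × 1.105890 = 347.4670
Value (long) = (F − K)·e^(−rT) = (347.4670 − 363.60) × 0.904249 = -14.5882
Value = -£14.59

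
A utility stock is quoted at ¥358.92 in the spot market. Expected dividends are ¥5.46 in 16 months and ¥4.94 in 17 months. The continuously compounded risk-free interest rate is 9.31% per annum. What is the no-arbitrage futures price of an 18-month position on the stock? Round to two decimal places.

PV(dividends) I = 5.46·e^(−0.0931·16/12) + 4.94·e^(−0.0931·17/12)
I = 4.8226 + 4.3296 = 9.1522
F = (S − I)·e^(rT) = (358.92 − 9.1522) · e^(0.0931·18/12)
= 349.7678 · e^0.139650 = 349.7678 × 1.149871 = ¥402.19

¥402.19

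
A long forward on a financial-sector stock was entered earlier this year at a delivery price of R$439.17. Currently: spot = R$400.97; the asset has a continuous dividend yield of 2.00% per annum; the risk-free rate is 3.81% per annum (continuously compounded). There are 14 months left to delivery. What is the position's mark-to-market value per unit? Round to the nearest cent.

-R$28.35

Current fair forward for the remaining 14 months: F = S·e^((r − q)·T), (r − q) = 0.0381 − 0.0200 = 0.0181
F = 400.97 · e^(0.0181 × 14/12) = 400.97 × 1.021341 = 409.5271
Value of long forward = (F − K)·e^(−rT) = (409.5271 − 439.17) · e^(−0.0381·14/12)
= -29.6429 × 0.956523 = -28.35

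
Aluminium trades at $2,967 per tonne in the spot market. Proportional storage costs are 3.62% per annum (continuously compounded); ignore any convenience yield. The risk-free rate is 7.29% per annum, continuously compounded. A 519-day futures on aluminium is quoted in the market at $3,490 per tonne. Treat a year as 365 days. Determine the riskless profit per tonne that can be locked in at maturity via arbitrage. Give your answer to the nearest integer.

Fair futures: F* = S·e^(carry·T), with carry = (r + u) = 0.0729 + 0.0362 = 0.1091
F* = 2967 · e^(0.1091 × 519/365) = 2967 · e^0.155131 = 2967 × 1.167811 = $3464.8952
Market $3490 > fair $3464.8952: forward overpriced → cash-and-carry (buy spot, short the forward).
At maturity, profit = |F_mkt − F*| = |3490 − 3464.8952| = $25 per tonne

$25 per tonne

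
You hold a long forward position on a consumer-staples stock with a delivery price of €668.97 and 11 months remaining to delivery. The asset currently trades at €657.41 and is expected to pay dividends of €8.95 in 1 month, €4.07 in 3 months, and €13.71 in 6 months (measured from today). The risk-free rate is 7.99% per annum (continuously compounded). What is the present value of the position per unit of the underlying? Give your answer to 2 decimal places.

€9.63

PV(remaining dividends) I = 8.95·e^(−0.0799·1/12) + 4.07·e^(−0.0799·3/12) + 13.71·e^(−0.0799·6/12) = 26.0532
Current forward F = (S − I)·e^(rT) = (657.41 − 26.0532)·e^(0.0799·11/12) = 631.3568 × 1.075991 = 679.3342
Value (long) = (F − K)·e^(−rT) = (679.3342 − 668.97) × 0.929376 = 9.6322
Value = €9.63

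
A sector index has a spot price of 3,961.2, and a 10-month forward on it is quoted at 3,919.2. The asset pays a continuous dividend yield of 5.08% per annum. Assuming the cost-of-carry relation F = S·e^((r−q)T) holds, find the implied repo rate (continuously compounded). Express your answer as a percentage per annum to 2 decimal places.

From F = S·e^((r−q)T): (r − q) = ln(F/S)/T
ln(3919.2/3961.2) = ln(0.989397) = -0.010660
(r − q) = -0.010660 / (10/12) = -0.012792
r = ln(F/S)/T + q = -0.012792 + 0.0508 = 0.038008
r = 3.80%

3.80%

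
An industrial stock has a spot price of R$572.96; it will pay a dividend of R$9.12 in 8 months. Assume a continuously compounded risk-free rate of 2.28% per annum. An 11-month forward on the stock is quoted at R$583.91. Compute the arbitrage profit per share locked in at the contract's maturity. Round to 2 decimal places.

R$8.02 per share

PV(dividends) I = 9.12·e^(−0.0228·8/12) = 8.9824
Fair forward F* = (S − I)·e^(rT) = (572.96 − 8.9824)·e^0.020900 = 563.9776 × 1.021120 = 575.8888
Market R$583.91 > fair 575.8888: forward overpriced → cash-and-carry (borrow at r, buy the stock and collect the dividends, short the forward).
Profit at T = |F_mkt − F*| = |583.91 − 575.8888| = R$8.02 per share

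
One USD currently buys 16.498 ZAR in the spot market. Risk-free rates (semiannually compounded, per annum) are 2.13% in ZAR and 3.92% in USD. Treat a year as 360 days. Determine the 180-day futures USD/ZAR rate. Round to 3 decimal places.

16.353

By covered interest parity, F = S · (1+r_ZAR/2)^(2T) / (1+r_USD/2)^(2T)
= 16.498 × 1.010650 / 1.019600 = 16.498 × 0.991222
F = 16.353 ZAR per USD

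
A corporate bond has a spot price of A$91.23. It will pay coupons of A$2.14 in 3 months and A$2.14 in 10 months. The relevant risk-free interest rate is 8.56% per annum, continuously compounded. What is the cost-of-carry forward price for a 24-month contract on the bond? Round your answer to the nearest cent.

PV(coupons) I = 2.14·e^(−0.0856·3/12) + 2.14·e^(−0.0856·10/12)
I = 2.0947 + 1.9927 = 4.0874
F = (S − I)·e^(rT) = (91.23 − 4.0874) · e^(0.0856·24/12)
= 87.1426 · e^0.171200 = 87.1426 × 1.186728 = A$103.41

A$103.41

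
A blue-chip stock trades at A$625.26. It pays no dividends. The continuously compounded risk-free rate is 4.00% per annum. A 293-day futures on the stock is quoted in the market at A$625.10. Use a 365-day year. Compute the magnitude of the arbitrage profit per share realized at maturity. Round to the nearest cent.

Fair futures: F* = S·e^(carry·T), with carry = r = 0.0400
F* = 625.26 · e^(0.0400 × 293/365) = 625.26 · e^0.032110 = 625.26 × 1.032631 = A$645.6629
Market A$625.10 < fair A$645.6629: forward underpriced → reverse cash-and-carry (short spot, go long the forward).
At maturity, profit = |F_mkt − F*| = |625.10 − 645.6629| = A$20.56 per share

A$20.56 per share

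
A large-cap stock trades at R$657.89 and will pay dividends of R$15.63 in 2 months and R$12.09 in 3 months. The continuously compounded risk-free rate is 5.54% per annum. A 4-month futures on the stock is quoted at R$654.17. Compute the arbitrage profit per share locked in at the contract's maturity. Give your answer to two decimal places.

R$11.94 per share

PV(dividends) I = 15.63·e^(−0.0554·2/12) + 12.09·e^(−0.0554·3/12) = 27.4101
Fair futures F* = (S − I)·e^(rT) = (657.89 − 27.4101)·e^0.018467 = 630.4799 × 1.018639 = 642.2314
Market R$654.17 > fair 642.2314: forward overpriced → cash-and-carry (borrow at r, buy the stock and collect the dividends, short the forward).
Profit at T = |F_mkt − F*| = |654.17 − 642.2314| = R$11.94 per share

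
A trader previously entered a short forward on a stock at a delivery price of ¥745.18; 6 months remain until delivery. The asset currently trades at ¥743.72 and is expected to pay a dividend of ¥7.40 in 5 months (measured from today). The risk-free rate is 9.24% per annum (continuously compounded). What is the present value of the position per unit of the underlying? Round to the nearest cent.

-¥25.06

PV(remaining dividends) I = 7.40·e^(−0.0924·5/12) = 7.1205
Current forward F = (S − I)·e^(rT) = (743.72 − 7.1205)·e^(0.0924·6/12) = 736.5995 × 1.047284 = 771.4289
Value (long) = (F − K)·e^(−rT) = (771.4289 − 745.18) × 0.954851 = 25.0638
Short position value = −(long value) = -¥25.06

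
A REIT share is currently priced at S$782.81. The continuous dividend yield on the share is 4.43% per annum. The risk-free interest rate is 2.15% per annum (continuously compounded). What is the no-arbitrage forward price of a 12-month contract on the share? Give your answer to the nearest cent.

S$765.16

F = S·e^((r − q)T) = 782.81 · e^((0.0215 − 0.0443) × 12/12)
= 782.81 · e^-0.022800 = 782.81 × 0.977458
F = S$765.16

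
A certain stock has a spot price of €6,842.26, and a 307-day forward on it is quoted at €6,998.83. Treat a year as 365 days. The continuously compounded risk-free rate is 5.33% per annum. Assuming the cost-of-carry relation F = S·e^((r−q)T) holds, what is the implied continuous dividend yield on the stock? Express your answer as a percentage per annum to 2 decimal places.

From F = S·e^((r−q)T): (r − q) = ln(F/S)/T
ln(6998.83/6842.26) = ln(1.022883) = 0.022625
(r − q) = 0.022625 / (307/365) = 0.026899
q = r − ln(F/S)/T = 0.0533 − 0.026899 = 0.026401
q = 2.64%

2.64%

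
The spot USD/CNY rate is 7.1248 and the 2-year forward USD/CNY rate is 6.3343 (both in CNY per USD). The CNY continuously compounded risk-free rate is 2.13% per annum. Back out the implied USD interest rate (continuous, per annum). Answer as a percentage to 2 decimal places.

8.01%

F = S·e^((r_CNY − r_USD)T) ⇒ r_USD = r_CNY − ln(F/S)/T
ln(6.3343/7.1248) = -0.117602; /(2) = -0.058801
r_USD = 0.0213 + 0.058801 = 0.080101
r_USD = 8.01%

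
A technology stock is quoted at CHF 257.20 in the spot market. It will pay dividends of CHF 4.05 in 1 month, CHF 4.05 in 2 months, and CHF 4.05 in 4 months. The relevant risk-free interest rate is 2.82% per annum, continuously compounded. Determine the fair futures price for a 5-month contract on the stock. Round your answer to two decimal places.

CHF 248.01

PV(dividends) I = 4.05·e^(−0.0282·1/12) + 4.05·e^(−0.0282·2/12) + 4.05·e^(−0.0282·4/12)
I = 4.0405 + 4.0310 + 4.0121 = 12.0836
F = (S − I)·e^(rT) = (257.20 − 12.0836) · e^(0.0282·5/12)
= 245.1164 · e^0.011750 = 245.1164 × 1.011819 = CHF 248.01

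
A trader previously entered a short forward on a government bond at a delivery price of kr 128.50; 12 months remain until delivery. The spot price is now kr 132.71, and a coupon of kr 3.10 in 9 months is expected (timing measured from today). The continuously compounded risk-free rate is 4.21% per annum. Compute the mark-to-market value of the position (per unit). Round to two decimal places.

PV(remaining coupons) I = 3.10·e^(−0.0421·9/12) = 3.0036
Current forward F = (S − I)·e^(rT) = (132.71 − 3.0036)·e^(0.0421·12/12) = 129.7064 × 1.042999 = 135.2836
Value (long) = (F − K)·e^(−rT) = (135.2836 − 128.50) × 0.958774 = 6.5039
Short position value = −(long value) = -kr 6.50

-kr 6.50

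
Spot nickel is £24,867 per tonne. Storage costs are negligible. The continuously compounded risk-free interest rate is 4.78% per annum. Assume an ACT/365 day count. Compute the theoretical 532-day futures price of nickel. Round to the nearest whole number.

F = S·e^(rT) = 24867 · e^(0.0478 × 532/365) = 24867 · e^0.069670
= 24867 × 1.072154 = £26,661 per tonne

£26,661 per tonne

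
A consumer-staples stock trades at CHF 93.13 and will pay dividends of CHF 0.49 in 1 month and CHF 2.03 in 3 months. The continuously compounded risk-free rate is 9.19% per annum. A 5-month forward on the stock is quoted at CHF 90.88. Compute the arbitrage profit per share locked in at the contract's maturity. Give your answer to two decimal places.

PV(dividends) I = 0.49·e^(−0.0919·1/12) + 2.03·e^(−0.0919·3/12) = 2.4702
Fair forward F* = (S − I)·e^(rT) = (93.13 − 2.4702)·e^0.038292 = 90.6598 × 1.039035 = 94.1987
Market CHF 90.88 < fair 94.1987: forward underpriced → reverse cash-and-carry (short the stock, invest proceeds at r, pay the dividends, go long the forward).
Profit at T = |F_mkt − F*| = |90.88 − 94.1987| = CHF 3.32 per share

CHF 3.32 per share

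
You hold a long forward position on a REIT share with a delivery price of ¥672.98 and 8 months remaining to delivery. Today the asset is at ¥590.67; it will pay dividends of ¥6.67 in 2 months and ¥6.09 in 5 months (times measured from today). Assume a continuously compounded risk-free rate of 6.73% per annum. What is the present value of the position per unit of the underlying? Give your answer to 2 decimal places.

-¥65.30

PV(remaining dividends) I = 6.67·e^(−0.0673·2/12) + 6.09·e^(−0.0673·5/12) = 12.5172
Current forward F = (S − I)·e^(rT) = (590.67 − 12.5172)·e^(0.0673·8/12) = 578.1528 × 1.045888 = 604.6831
Value (long) = (F − K)·e^(−rT) = (604.6831 − 672.98) × 0.956125 = -65.3004
Value = -¥65.30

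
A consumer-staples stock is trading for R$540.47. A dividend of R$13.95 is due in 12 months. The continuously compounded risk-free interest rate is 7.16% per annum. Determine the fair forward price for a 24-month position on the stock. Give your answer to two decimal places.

R$608.70

PV(dividends) I = 13.95·e^(−0.0716·12/12)
I = 12.9861
F = (S − I)·e^(rT) = (540.47 − 12.9861) · e^(0.0716·24/12)
= 527.4839 · e^0.143200 = 527.4839 × 1.153961 = R$608.70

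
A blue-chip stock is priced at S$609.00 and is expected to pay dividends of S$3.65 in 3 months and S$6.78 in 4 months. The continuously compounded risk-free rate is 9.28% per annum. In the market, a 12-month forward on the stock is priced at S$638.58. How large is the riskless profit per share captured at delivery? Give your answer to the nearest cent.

S$18.51 per share

PV(dividends) I = 3.65·e^(−0.0928·3/12) + 6.78·e^(−0.0928·4/12) = 10.1398
Fair forward F* = (S − I)·e^(rT) = (609.00 − 10.1398)·e^0.092800 = 598.8602 × 1.097242 = 657.0946
Market S$638.58 < fair 657.0946: forward underpriced → reverse cash-and-carry (short the stock, invest proceeds at r, pay the dividends, go long the forward).
Profit at T = |F_mkt − F*| = |638.58 − 657.0946| = S$18.51 per share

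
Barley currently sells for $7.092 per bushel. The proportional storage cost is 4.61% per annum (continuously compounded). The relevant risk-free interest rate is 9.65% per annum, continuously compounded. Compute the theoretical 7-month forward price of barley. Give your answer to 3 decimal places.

$7.707 per bushel

Net carry = r + u − y = 0.0965 + 0.0461 − 0.0000 = 0.1426
F = S·e^((r+u−y)T) = 7.092 · e^(0.1426 × 7/12) = 7.092 · e^0.083183
= 7.092 × 1.086741 = $7.707 per bushel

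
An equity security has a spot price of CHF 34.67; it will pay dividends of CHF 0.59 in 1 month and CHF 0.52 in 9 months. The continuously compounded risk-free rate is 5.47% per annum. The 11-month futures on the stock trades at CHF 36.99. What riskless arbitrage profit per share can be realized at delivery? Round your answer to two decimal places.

PV(dividends) I = 0.59·e^(−0.0547·1/12) + 0.52·e^(−0.0547·9/12) = 1.0864
Fair futures F* = (S − I)·e^(rT) = (34.67 − 1.0864)·e^0.050142 = 33.5836 × 1.051420 = 35.3105
Market CHF 36.99 > fair 35.3105: forward overpriced → cash-and-carry (borrow at r, buy the stock and collect the dividends, short the forward).
Profit at T = |F_mkt − F*| = |36.99 − 35.3105| = CHF 1.68 per share

CHF 1.68 per share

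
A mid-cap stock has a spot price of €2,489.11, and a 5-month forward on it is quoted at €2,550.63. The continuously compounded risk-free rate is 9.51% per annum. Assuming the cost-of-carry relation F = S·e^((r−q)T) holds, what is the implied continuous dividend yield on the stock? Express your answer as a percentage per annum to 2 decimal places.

From F = S·e^((r−q)T): (r − q) = ln(F/S)/T
ln(2550.63/2489.11) = ln(1.024716) = 0.024416
(r − q) = 0.024416 / (5/12) = 0.058598
q = r − ln(F/S)/T = 0.0951 − 0.058598 = 0.036502
q = 3.65%

3.65%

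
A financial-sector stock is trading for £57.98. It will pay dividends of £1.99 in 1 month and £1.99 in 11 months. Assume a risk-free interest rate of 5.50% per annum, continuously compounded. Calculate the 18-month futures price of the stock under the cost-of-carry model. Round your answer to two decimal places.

PV(dividends) I = 1.99·e^(−0.0550·1/12) + 1.99·e^(−0.0550·11/12)
I = 1.9809 + 1.8922 = 3.8731
F = (S − I)·e^(rT) = (57.98 − 3.8731) · e^(0.0550·18/12)
= 54.1069 · e^0.082500 = 54.1069 × 1.085999 = £58.76

£58.76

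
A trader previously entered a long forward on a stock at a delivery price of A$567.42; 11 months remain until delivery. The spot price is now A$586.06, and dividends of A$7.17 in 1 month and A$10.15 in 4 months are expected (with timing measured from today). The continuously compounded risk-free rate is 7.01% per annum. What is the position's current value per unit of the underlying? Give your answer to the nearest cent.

A$36.91

PV(remaining dividends) I = 7.17·e^(−0.0701·1/12) + 10.15·e^(−0.0701·4/12) = 17.0438
Current forward F = (S − I)·e^(rT) = (586.06 − 17.0438)·e^(0.0701·11/12) = 569.0162 × 1.066368 = 606.7807
Value (long) = (F − K)·e^(−rT) = (606.7807 − 567.42) × 0.937763 = 36.9110
Value = A$36.91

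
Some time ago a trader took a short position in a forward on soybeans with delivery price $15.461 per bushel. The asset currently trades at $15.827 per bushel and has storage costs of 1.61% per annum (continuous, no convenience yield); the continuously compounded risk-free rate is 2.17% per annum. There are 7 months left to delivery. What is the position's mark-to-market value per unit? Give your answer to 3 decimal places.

Current fair forward for the remaining 7 months: F = S·e^((r + u)·T), (r + u) = 0.0217 + 0.0161 = 0.0378
F = 15.827 · e^(0.0378 × 7/12) = 15.827 × 1.022295 = 16.1799
Value of long forward = (F − K)·e^(−rT) = (16.1799 − 15.461) · e^(−0.0217·7/12)
= 0.7189 × 0.987421 = 0.710
Short position value = −(long value) = -$0.710

-$0.710 per bushel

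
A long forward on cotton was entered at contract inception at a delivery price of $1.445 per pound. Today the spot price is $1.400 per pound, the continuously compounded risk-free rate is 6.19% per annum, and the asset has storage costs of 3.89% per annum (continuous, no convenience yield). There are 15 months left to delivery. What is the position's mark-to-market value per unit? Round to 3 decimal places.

Current fair forward for the remaining 15 months: F = S·e^((r + u)·T), (r + u) = 0.0619 + 0.0389 = 0.1008
F = 1.400 · e^(0.1008 × 15/12) = 1.400 × 1.134282 = 1.5880
Value of long forward = (F − K)·e^(−rT) = (1.5880 − 1.445) · e^(−0.0619·15/12)
= 0.1430 × 0.925543 = 0.132

$0.132 per pound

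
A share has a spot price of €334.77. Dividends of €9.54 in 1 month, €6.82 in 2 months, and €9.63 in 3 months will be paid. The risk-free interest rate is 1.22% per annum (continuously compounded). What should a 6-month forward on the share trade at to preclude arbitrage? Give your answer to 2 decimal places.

€310.72

PV(dividends) I = 9.54·e^(−0.0122·1/12) + 6.82·e^(−0.0122·2/12) + 9.63·e^(−0.0122·3/12)
I = 9.5303 + 6.8061 + 9.6007 = 25.9371
F = (S − I)·e^(rT) = (334.77 − 25.9371) · e^(0.0122·6/12)
= 308.8329 · e^0.006100 = 308.8329 × 1.006119 = €310.72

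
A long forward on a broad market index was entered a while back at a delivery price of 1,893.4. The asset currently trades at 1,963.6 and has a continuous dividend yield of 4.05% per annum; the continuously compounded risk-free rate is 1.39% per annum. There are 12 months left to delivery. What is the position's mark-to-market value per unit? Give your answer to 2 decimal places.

Current fair forward for the remaining 12 months: F = S·e^((r − q)·T), (r − q) = 0.0139 − 0.0405 = -0.0266
F = 1963.6 · e^(-0.0266 × 12/12) = 1963.6 × 0.97375066 = 1912.0568
Value of long forward = (F − K)·e^(−rT) = (1912.0568 − 1893.4) · e^(−0.0139·12/12)
= 18.6568 × 0.98619616 = 18.40

18.40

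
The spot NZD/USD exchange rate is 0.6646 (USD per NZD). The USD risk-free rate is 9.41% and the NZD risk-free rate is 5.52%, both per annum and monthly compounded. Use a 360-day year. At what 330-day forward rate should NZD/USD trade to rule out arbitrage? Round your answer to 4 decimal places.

0.6886

By covered interest parity, F = S · (1+r_USD/12)^(12T) / (1+r_NZD/12)^(12T)
= 0.6646 × 1.089721 / 1.051780 = 0.6646 × 1.036073
F = 0.6886 USD per NZD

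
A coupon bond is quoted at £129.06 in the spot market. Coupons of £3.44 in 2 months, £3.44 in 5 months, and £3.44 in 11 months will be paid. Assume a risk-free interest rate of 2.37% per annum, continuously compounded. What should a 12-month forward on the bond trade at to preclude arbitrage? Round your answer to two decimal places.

PV(coupons) I = 3.44·e^(−0.0237·2/12) + 3.44·e^(−0.0237·5/12) + 3.44·e^(−0.0237·11/12)
I = 3.4264 + 3.4062 + 3.3661 = 10.1987
F = (S − I)·e^(rT) = (129.06 − 10.1987) · e^(0.0237·12/12)
= 118.8613 · e^0.023700 = 118.8613 × 1.023983 = £121.71

£121.71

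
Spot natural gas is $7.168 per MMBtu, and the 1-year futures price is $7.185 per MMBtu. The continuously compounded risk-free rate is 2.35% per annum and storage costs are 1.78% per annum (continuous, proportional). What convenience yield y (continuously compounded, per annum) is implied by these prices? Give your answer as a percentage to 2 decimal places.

3.89%

F = S·e^((r+u−y)T) ⇒ (r+u−y) = ln(F/S)/T
ln(7.185/7.168) = 0.002369; /T ⇒ 0.002369
y = r + u − ln(F/S)/T = 0.0235 + 0.0178 − 0.002369 = 0.038931
y = 3.89%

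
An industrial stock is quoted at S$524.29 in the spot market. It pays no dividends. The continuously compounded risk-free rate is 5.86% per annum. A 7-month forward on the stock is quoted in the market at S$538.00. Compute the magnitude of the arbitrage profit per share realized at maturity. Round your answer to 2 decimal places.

S$4.52 per share

Fair forward: F* = S·e^(carry·T), with carry = r = 0.0586
F* = 524.29 · e^(0.0586 × 7/12) = 524.29 · e^0.034183 = 524.29 × 1.034774 = S$542.5217
Market S$538.00 < fair S$542.5217: forward underpriced → reverse cash-and-carry (short spot, go long the forward).
At maturity, profit = |F_mkt − F*| = |538.00 − 542.5217| = S$4.52 per share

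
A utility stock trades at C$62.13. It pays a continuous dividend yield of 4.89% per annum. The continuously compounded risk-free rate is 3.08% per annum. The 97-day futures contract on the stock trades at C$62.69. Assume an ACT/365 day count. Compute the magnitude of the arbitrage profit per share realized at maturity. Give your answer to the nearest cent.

C$0.86 per share

Fair futures: F* = S·e^(carry·T), with carry = (r − q) = 0.0308 − 0.0489 = -0.0181
F* = 62.13 · e^(-0.0181 × 97/365) = 62.13 · e^-0.004810 = 62.13 × 0.995202 = C$61.8319
Market C$62.69 > fair C$61.8319: forward overpriced → cash-and-carry (buy spot, short the forward).
At maturity, profit = |F_mkt − F*| = |62.69 − 61.8319| = C$0.86 per share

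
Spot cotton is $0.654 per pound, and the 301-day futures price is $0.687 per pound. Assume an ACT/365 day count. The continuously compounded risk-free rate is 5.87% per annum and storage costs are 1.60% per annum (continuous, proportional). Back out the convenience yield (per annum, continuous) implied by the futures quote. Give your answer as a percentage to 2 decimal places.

1.50%

F = S·e^((r+u−y)T) ⇒ (r+u−y) = ln(F/S)/T
ln(0.687/0.654) = 0.049227; /T ⇒ 0.059694
y = r + u − ln(F/S)/T = 0.0587 + 0.0160 − 0.059694 = 0.015006
y = 1.50%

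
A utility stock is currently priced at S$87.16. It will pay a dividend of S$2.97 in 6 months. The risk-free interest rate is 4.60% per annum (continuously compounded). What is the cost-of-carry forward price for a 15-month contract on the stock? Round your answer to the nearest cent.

PV(dividends) I = 2.97·e^(−0.0460·6/12)
I = 2.9025
F = (S − I)·e^(rT) = (87.16 − 2.9025) · e^(0.0460·15/12)
= 84.2575 · e^0.057500 = 84.2575 × 1.059185 = S$89.24

S$89.24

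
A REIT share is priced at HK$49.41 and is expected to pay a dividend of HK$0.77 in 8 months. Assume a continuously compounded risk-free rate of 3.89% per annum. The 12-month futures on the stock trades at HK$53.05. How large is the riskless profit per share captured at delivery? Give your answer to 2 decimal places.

PV(dividends) I = 0.77·e^(−0.0389·8/12) = 0.7503
Fair futures F* = (S − I)·e^(rT) = (49.41 − 0.7503)·e^0.038900 = 48.6597 × 1.039667 = 50.5899
Market HK$53.05 > fair 50.5899: forward overpriced → cash-and-carry (borrow at r, buy the stock and collect the dividends, short the forward).
Profit at T = |F_mkt − F*| = |53.05 − 50.5899| = HK$2.46 per share

HK$2.46 per share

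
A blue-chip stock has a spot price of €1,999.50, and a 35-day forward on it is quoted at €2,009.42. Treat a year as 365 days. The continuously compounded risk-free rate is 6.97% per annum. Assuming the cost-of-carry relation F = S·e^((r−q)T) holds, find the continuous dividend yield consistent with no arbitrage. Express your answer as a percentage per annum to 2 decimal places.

From F = S·e^((r−q)T): (r − q) = ln(F/S)/T
ln(2009.42/1999.50) = ln(1.004961) = 0.004949
(r − q) = 0.004949 / (35/365) = 0.051611
q = r − ln(F/S)/T = 0.0697 − 0.051611 = 0.018089
q = 1.81%

1.81%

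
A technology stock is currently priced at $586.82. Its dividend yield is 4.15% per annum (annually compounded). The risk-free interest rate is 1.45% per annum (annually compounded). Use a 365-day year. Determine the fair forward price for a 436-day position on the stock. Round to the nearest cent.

F = S · (1+r)^T / (1+q)^T
= 586.82 × 1.017345 / 1.049771 = 586.82 × 0.969111
F = $568.69

$568.69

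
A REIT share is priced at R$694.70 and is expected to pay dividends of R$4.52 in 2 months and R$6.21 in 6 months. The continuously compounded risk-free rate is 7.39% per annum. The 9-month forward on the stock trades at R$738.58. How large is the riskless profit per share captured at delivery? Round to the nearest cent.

R$15.33 per share

PV(dividends) I = 4.52·e^(−0.0739·2/12) + 6.21·e^(−0.0739·6/12) = 10.4494
Fair forward F* = (S − I)·e^(rT) = (694.70 − 10.4494)·e^0.055425 = 684.2506 × 1.056990 = 723.2460
Market R$738.58 > fair 723.2460: forward overpriced → cash-and-carry (borrow at r, buy the stock and collect the dividends, short the forward).
Profit at T = |F_mkt − F*| = |738.58 − 723.2460| = R$15.33 per share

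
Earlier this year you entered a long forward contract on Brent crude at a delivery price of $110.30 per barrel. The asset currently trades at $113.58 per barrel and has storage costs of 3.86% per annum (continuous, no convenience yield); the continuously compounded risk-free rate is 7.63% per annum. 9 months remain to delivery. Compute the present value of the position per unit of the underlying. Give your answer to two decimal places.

Current fair forward for the remaining 9 months: F = S·e^((r + u)·T), (r + u) = 0.0763 + 0.0386 = 0.1149
F = 113.58 · e^(0.1149 × 9/12) = 113.58 × 1.089997 = 123.8019
Value of long forward = (F − K)·e^(−rT) = (123.8019 − 110.30) · e^(−0.0763·9/12)
= 13.5019 × 0.944382 = 12.75

$12.75 per barrel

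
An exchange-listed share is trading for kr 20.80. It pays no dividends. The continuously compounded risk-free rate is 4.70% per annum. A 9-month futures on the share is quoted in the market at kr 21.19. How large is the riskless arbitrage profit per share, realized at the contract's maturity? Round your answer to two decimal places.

kr 0.36 per share

Fair futures: F* = S·e^(carry·T), with carry = r = 0.0470
F* = 20.80 · e^(0.0470 × 9/12) = 20.80 · e^0.035250 = 20.80 × 1.035879 = kr 21.5463
Market kr 21.19 < fair kr 21.5463: forward underpriced → reverse cash-and-carry (short spot, go long the forward).
At maturity, profit = |F_mkt − F*| = |21.19 − 21.5463| = kr 0.36 per share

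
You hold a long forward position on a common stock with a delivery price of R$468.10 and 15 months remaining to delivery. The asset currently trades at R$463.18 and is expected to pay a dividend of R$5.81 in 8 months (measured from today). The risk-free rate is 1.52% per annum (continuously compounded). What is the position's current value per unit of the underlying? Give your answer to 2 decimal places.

PV(remaining dividends) I = 5.81·e^(−0.0152·8/12) = 5.7514
Current forward F = (S − I)·e^(rT) = (463.18 − 5.7514)·e^(0.0152·15/12) = 457.4286 × 1.019182 = 466.2030
Value (long) = (F − K)·e^(−rT) = (466.2030 − 468.10) × 0.981179 = -1.8613
Value = -R$1.86

-R$1.86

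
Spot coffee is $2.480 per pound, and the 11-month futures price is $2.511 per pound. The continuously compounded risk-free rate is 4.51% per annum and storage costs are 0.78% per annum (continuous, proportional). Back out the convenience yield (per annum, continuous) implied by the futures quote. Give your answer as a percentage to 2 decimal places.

3.93%

F = S·e^((r+u−y)T) ⇒ (r+u−y) = ln(F/S)/T
ln(2.511/2.480) = 0.012423; /T ⇒ 0.013552
y = r + u − ln(F/S)/T = 0.0451 + 0.0078 − 0.013552 = 0.039348
y = 3.93%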